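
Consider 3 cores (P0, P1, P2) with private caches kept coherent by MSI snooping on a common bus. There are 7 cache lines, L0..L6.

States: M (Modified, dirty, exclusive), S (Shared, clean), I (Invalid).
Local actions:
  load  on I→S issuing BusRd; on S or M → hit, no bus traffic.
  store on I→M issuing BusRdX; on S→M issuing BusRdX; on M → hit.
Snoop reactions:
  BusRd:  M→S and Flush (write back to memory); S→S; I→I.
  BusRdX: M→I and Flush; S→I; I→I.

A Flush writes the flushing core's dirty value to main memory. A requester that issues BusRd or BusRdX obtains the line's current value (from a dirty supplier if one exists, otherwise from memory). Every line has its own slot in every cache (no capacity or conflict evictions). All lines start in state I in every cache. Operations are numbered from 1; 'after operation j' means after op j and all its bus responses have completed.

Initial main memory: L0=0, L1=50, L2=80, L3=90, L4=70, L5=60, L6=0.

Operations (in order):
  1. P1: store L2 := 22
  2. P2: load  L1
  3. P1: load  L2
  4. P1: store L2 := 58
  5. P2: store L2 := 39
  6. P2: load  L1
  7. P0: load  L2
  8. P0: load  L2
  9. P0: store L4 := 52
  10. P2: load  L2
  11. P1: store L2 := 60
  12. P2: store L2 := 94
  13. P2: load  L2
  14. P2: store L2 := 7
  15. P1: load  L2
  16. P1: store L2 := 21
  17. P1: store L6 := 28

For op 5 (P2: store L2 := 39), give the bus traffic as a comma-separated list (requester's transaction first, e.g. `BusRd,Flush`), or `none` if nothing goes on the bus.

bus = BusRdX,Flush

[1] P1: store L2 := 22 | P0:I, P1:M(22), P2:I | bus: BusRdX
[2] P2: load  L1 | P0:I, P1:I, P2:S(50) | bus: BusRd
[3] P1: load  L2 | P0:I, P1:M(22), P2:I | bus: none
[4] P1: store L2 := 58 | P0:I, P1:M(58), P2:I | bus: none
[5] P2: store L2 := 39 | P0:I, P1:I, P2:M(39) | bus: BusRdX,Flush
[6] P2: load  L1 | P0:I, P1:I, P2:S(50) | bus: none
[7] P0: load  L2 | P0:S(39), P1:I, P2:S(39) | bus: BusRd,Flush
[8] P0: load  L2 | P0:S(39), P1:I, P2:S(39) | bus: none
[9] P0: store L4 := 52 | P0:M(52), P1:I, P2:I | bus: BusRdX
[10] P2: load  L2 | P0:S(39), P1:I, P2:S(39) | bus: none
[11] P1: store L2 := 60 | P0:I, P1:M(60), P2:I | bus: BusRdX
[12] P2: store L2 := 94 | P0:I, P1:I, P2:M(94) | bus: BusRdX,Flush
[13] P2: load  L2 | P0:I, P1:I, P2:M(94) | bus: none
[14] P2: store L2 := 7 | P0:I, P1:I, P2:M(7) | bus: none
[15] P1: load  L2 | P0:I, P1:S(7), P2:S(7) | bus: BusRd,Flush
[16] P1: store L2 := 21 | P0:I, P1:M(21), P2:I | bus: BusRdX
[17] P1: store L6 := 28 | P0:I, P1:M(28), P2:I | bus: BusRdX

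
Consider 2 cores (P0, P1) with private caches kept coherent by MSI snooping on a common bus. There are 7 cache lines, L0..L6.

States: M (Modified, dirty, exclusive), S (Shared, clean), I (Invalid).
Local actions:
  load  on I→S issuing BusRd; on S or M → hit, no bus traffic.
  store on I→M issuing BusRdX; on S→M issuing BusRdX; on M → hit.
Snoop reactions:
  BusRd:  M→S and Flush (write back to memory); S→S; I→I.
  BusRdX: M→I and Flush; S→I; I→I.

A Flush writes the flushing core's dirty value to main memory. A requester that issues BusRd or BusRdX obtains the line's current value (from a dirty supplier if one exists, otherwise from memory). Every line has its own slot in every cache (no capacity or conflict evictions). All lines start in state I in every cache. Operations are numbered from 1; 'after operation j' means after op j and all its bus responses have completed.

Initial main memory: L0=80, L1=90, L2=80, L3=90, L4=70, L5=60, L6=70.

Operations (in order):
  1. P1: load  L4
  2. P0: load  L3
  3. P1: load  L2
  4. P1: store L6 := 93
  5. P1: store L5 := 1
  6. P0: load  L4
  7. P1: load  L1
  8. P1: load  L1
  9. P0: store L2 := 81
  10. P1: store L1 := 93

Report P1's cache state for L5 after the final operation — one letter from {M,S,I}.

state = M

step 1: P1: load  L4  ⟶  IS  (L4)  txn=BusRd  M[L4]=70
step 2: P0: load  L3  ⟶  SI  (L3)  txn=BusRd  M[L3]=90
step 3: P1: load  L2  ⟶  IS  (L2)  txn=BusRd  M[L2]=80
step 4: P1: store L6 := 93  ⟶  IM  (L6)  txn=BusRdX  M[L6]=70
step 5: P1: store L5 := 1  ⟶  IM  (L5)  txn=BusRdX  M[L5]=60
step 6: P0: load  L4  ⟶  SS  (L4)  txn=BusRd  M[L4]=70
step 7: P1: load  L1  ⟶  IS  (L1)  txn=BusRd  M[L1]=90
step 8: P1: load  L1  ⟶  IS  (L1)  txn=∅  M[L1]=90
step 9: P0: store L2 := 81  ⟶  MI  (L2)  txn=BusRdX  M[L2]=80
step 10: P1: store L1 := 93  ⟶  IM  (L1)  txn=BusRdX  M[L1]=90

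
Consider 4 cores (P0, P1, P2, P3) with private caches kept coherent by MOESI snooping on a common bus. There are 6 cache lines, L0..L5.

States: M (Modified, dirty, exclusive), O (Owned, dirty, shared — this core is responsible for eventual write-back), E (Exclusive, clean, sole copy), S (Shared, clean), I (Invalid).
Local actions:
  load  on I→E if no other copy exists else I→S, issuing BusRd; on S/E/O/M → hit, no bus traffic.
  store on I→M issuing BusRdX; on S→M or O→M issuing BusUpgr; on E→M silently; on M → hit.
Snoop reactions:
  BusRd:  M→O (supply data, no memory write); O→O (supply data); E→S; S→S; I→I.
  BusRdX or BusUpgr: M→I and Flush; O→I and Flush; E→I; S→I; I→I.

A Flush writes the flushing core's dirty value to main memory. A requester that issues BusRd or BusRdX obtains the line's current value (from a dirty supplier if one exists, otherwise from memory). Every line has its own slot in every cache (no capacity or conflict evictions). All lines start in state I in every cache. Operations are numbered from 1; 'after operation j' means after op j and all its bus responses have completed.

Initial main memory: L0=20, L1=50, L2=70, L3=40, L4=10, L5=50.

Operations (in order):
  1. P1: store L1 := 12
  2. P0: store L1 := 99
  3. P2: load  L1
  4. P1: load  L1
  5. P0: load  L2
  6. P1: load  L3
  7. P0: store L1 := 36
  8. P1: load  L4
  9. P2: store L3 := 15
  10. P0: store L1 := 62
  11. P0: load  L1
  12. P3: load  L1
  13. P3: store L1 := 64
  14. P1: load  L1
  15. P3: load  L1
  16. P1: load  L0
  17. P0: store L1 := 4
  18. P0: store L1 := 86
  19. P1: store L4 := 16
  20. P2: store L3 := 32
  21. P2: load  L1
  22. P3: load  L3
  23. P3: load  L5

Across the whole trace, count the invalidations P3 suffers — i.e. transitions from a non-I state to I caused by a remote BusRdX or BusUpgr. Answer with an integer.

1. P1: store L1 := 12  bus=[BusRdX]  L1: P0=I P1=M P2=I P3=I  mem[L1]=50
2. P0: store L1 := 99  bus=[BusRdX,Flush]  L1: P0=M P1=I P2=I P3=I  mem[L1]=12
3. P2: load  L1  bus=[BusRd]  L1: P0=O P1=I P2=S P3=I  mem[L1]=12
4. P1: load  L1  bus=[BusRd]  L1: P0=O P1=S P2=S P3=I  mem[L1]=12
5. P0: load  L2  bus=[BusRd]  L2: P0=E P1=I P2=I P3=I  mem[L2]=70
6. P1: load  L3  bus=[BusRd]  L3: P0=I P1=E P2=I P3=I  mem[L3]=40
7. P0: store L1 := 36  bus=[BusUpgr]  L1: P0=M P1=I P2=I P3=I  mem[L1]=12
8. P1: load  L4  bus=[BusRd]  L4: P0=I P1=E P2=I P3=I  mem[L4]=10
9. P2: store L3 := 15  bus=[BusRdX]  L3: P0=I P1=I P2=M P3=I  mem[L3]=40
10. P0: store L1 := 62  bus=[-]  L1: P0=M P1=I P2=I P3=I  mem[L1]=12
11. P0: load  L1  bus=[-]  L1: P0=M P1=I P2=I P3=I  mem[L1]=12
12. P3: load  L1  bus=[BusRd]  L1: P0=O P1=I P2=I P3=S  mem[L1]=12
13. P3: store L1 := 64  bus=[BusUpgr,Flush]  L1: P0=I P1=I P2=I P3=M  mem[L1]=62
14. P1: load  L1  bus=[BusRd]  L1: P0=I P1=S P2=I P3=O  mem[L1]=62
15. P3: load  L1  bus=[-]  L1: P0=I P1=S P2=I P3=O  mem[L1]=62
16. P1: load  L0  bus=[BusRd]  L0: P0=I P1=E P2=I P3=I  mem[L0]=20
17. P0: store L1 := 4  bus=[BusRdX,Flush]  L1: P0=M P1=I P2=I P3=I  mem[L1]=64
18. P0: store L1 := 86  bus=[-]  L1: P0=M P1=I P2=I P3=I  mem[L1]=64
19. P1: store L4 := 16  bus=[-]  L4: P0=I P1=M P2=I P3=I  mem[L4]=10
20. P2: store L3 := 32  bus=[-]  L3: P0=I P1=I P2=M P3=I  mem[L3]=40
21. P2: load  L1  bus=[BusRd]  L1: P0=O P1=I P2=S P3=I  mem[L1]=64
22. P3: load  L3  bus=[BusRd]  L3: P0=I P1=I P2=O P3=S  mem[L3]=40
23. P3: load  L5  bus=[BusRd]  L5: P0=I P1=I P2=I P3=E  mem[L5]=50

invalidations = 1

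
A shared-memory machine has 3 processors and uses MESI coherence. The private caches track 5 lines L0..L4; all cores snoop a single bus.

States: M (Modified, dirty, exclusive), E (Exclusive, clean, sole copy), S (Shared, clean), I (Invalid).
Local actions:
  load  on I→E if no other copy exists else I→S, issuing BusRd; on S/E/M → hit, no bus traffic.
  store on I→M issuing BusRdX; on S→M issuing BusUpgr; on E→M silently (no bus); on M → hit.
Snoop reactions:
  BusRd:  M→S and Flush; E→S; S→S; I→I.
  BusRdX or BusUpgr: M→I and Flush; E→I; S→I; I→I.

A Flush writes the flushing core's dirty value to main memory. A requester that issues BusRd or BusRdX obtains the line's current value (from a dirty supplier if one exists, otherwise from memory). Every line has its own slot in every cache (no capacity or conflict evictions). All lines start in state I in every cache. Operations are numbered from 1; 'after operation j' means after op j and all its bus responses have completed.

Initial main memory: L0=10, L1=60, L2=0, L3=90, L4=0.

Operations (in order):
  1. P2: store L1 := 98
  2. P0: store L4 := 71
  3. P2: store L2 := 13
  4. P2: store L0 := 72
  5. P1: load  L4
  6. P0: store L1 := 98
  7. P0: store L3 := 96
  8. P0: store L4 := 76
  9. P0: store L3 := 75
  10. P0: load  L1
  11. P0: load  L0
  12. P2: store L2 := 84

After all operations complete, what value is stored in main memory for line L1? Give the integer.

step 1: P2: store L1 := 98  ⟶  IIM  (L1)  txn=BusRdX  M[L1]=60
step 2: P0: store L4 := 71  ⟶  MII  (L4)  txn=BusRdX  M[L4]=0
step 3: P2: store L2 := 13  ⟶  IIM  (L2)  txn=BusRdX  M[L2]=0
step 4: P2: store L0 := 72  ⟶  IIM  (L0)  txn=BusRdX  M[L0]=10
step 5: P1: load  L4  ⟶  SSI  (L4)  txn=BusRd+Flush  M[L4]=71
step 6: P0: store L1 := 98  ⟶  MII  (L1)  txn=BusRdX+Flush  M[L1]=98
step 7: P0: store L3 := 96  ⟶  MII  (L3)  txn=BusRdX  M[L3]=90
step 8: P0: store L4 := 76  ⟶  MII  (L4)  txn=BusUpgr  M[L4]=71
step 9: P0: store L3 := 75  ⟶  MII  (L3)  txn=∅  M[L3]=90
step 10: P0: load  L1  ⟶  MII  (L1)  txn=∅  M[L1]=98
step 11: P0: load  L0  ⟶  SIS  (L0)  txn=BusRd+Flush  M[L0]=72
step 12: P2: store L2 := 84  ⟶  IIM  (L2)  txn=∅  M[L2]=0

memory[L1] = 98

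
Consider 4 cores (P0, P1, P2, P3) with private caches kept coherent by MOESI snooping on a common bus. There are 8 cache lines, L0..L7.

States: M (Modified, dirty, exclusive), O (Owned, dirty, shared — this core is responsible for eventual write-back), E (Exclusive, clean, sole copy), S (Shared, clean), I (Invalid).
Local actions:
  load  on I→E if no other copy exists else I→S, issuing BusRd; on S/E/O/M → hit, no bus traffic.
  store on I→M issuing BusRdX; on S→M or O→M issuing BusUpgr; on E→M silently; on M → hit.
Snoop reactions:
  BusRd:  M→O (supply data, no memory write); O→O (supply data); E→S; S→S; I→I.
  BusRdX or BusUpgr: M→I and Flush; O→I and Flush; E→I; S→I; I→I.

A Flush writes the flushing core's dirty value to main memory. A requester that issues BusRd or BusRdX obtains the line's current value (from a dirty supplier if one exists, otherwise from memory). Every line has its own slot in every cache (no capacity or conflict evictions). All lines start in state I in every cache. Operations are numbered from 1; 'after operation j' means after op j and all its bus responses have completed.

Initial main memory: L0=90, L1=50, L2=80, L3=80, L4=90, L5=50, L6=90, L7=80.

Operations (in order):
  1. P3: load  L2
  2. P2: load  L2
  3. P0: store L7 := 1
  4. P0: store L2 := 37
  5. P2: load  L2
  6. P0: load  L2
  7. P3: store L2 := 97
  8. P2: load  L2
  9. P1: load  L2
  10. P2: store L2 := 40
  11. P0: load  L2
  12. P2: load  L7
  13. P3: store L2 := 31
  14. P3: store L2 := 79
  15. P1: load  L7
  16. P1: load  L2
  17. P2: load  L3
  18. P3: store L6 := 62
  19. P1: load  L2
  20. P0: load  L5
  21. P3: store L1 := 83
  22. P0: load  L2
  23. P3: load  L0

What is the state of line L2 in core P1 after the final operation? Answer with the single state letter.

step 1: P3: load  L2  ⟶  IIIE  (L2)  txn=BusRd  M[L2]=80
step 2: P2: load  L2  ⟶  IISS  (L2)  txn=BusRd  M[L2]=80
step 3: P0: store L7 := 1  ⟶  MIII  (L7)  txn=BusRdX  M[L7]=80
step 4: P0: store L2 := 37  ⟶  MIII  (L2)  txn=BusRdX  M[L2]=80
step 5: P2: load  L2  ⟶  OISI  (L2)  txn=BusRd  M[L2]=80
step 6: P0: load  L2  ⟶  OISI  (L2)  txn=∅  M[L2]=80
step 7: P3: store L2 := 97  ⟶  IIIM  (L2)  txn=BusRdX+Flush  M[L2]=37
step 8: P2: load  L2  ⟶  IISO  (L2)  txn=BusRd  M[L2]=37
step 9: P1: load  L2  ⟶  ISSO  (L2)  txn=BusRd  M[L2]=37
step 10: P2: store L2 := 40  ⟶  IIMI  (L2)  txn=BusUpgr+Flush  M[L2]=97
step 11: P0: load  L2  ⟶  SIOI  (L2)  txn=BusRd  M[L2]=97
step 12: P2: load  L7  ⟶  OISI  (L7)  txn=BusRd  M[L7]=80
step 13: P3: store L2 := 31  ⟶  IIIM  (L2)  txn=BusRdX+Flush  M[L2]=40
step 14: P3: store L2 := 79  ⟶  IIIM  (L2)  txn=∅  M[L2]=40
step 15: P1: load  L7  ⟶  OSSI  (L7)  txn=BusRd  M[L7]=80
step 16: P1: load  L2  ⟶  ISIO  (L2)  txn=BusRd  M[L2]=40
step 17: P2: load  L3  ⟶  IIEI  (L3)  txn=BusRd  M[L3]=80
step 18: P3: store L6 := 62  ⟶  IIIM  (L6)  txn=BusRdX  M[L6]=90
step 19: P1: load  L2  ⟶  ISIO  (L2)  txn=∅  M[L2]=40
step 20: P0: load  L5  ⟶  EIII  (L5)  txn=BusRd  M[L5]=50
step 21: P3: store L1 := 83  ⟶  IIIM  (L1)  txn=BusRdX  M[L1]=50
step 22: P0: load  L2  ⟶  SSIO  (L2)  txn=BusRd  M[L2]=40
step 23: P3: load  L0  ⟶  IIIE  (L0)  txn=BusRd  M[L0]=90

state = S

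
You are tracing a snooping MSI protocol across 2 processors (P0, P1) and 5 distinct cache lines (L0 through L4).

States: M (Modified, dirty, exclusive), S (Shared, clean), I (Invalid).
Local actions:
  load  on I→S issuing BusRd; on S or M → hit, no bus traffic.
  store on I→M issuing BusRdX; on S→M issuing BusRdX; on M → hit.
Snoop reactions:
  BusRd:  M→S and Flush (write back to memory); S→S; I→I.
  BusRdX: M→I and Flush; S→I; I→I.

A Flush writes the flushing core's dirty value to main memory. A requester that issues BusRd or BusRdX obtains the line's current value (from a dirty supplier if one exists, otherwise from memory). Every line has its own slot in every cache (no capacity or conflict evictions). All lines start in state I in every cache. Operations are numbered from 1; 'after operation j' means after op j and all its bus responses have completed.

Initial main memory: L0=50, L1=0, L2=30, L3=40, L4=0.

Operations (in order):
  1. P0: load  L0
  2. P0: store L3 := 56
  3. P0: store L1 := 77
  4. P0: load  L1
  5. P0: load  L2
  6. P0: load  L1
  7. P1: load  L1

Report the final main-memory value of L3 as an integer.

memory[L3] = 40

1. P0: load  L0  bus=[BusRd]  L0: P0=S P1=I  mem[L0]=50
2. P0: store L3 := 56  bus=[BusRdX]  L3: P0=M P1=I  mem[L3]=40
3. P0: store L1 := 77  bus=[BusRdX]  L1: P0=M P1=I  mem[L1]=0
4. P0: load  L1  bus=[-]  L1: P0=M P1=I  mem[L1]=0
5. P0: load  L2  bus=[BusRd]  L2: P0=S P1=I  mem[L2]=30
6. P0: load  L1  bus=[-]  L1: P0=M P1=I  mem[L1]=0
7. P1: load  L1  bus=[BusRd,Flush]  L1: P0=S P1=S  mem[L1]=77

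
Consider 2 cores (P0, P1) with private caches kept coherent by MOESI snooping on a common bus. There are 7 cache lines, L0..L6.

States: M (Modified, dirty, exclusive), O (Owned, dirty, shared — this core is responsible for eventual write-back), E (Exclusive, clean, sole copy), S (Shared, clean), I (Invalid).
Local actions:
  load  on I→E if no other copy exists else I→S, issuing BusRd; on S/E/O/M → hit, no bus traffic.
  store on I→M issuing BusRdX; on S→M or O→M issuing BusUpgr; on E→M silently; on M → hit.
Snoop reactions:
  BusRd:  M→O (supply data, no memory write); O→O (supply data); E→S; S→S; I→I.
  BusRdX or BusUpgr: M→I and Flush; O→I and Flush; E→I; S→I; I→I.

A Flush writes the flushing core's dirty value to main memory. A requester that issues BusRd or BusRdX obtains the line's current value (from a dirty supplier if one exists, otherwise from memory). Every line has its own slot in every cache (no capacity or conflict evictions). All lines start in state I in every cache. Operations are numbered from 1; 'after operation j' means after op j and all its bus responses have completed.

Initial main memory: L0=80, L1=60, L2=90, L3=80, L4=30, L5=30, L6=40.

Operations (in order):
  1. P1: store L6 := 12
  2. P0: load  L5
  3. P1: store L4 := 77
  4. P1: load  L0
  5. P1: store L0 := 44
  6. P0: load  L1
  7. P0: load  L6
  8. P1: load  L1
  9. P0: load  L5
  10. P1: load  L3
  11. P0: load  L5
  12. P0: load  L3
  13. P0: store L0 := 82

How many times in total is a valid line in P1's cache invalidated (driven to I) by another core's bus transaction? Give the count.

invalidations = 1

step 1: P1: store L6 := 12  ⟶  IM  (L6)  txn=BusRdX  M[L6]=40
step 2: P0: load  L5  ⟶  EI  (L5)  txn=BusRd  M[L5]=30
step 3: P1: store L4 := 77  ⟶  IM  (L4)  txn=BusRdX  M[L4]=30
step 4: P1: load  L0  ⟶  IE  (L0)  txn=BusRd  M[L0]=80
step 5: P1: store L0 := 44  ⟶  IM  (L0)  txn=∅  M[L0]=80
step 6: P0: load  L1  ⟶  EI  (L1)  txn=BusRd  M[L1]=60
step 7: P0: load  L6  ⟶  SO  (L6)  txn=BusRd  M[L6]=40
step 8: P1: load  L1  ⟶  SS  (L1)  txn=BusRd  M[L1]=60
step 9: P0: load  L5  ⟶  EI  (L5)  txn=∅  M[L5]=30
step 10: P1: load  L3  ⟶  IE  (L3)  txn=BusRd  M[L3]=80
step 11: P0: load  L5  ⟶  EI  (L5)  txn=∅  M[L5]=30
step 12: P0: load  L3  ⟶  SS  (L3)  txn=BusRd  M[L3]=80
step 13: P0: store L0 := 82  ⟶  MI  (L0)  txn=BusRdX+Flush  M[L0]=44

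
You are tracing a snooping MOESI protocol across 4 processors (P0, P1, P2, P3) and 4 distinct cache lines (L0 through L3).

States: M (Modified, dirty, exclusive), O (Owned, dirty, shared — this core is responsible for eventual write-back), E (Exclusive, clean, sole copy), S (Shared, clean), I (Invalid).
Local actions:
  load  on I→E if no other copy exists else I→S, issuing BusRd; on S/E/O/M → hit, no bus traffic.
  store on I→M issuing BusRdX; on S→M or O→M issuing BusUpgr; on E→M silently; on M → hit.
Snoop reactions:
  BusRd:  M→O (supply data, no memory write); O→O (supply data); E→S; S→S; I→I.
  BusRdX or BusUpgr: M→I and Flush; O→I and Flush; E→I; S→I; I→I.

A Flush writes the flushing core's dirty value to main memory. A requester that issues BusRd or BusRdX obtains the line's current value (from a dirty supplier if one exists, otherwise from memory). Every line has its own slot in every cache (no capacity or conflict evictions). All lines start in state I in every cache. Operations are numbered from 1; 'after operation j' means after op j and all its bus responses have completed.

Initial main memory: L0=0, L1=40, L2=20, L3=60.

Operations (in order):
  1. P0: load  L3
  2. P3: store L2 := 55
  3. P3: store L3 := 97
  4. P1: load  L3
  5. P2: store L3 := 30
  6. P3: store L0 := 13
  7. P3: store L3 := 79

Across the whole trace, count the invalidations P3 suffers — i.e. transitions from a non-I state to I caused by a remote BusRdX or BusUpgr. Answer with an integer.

invalidations = 1

step 1: P0: load  L3  ⟶  EIII  (L3)  txn=BusRd  M[L3]=60
step 2: P3: store L2 := 55  ⟶  IIIM  (L2)  txn=BusRdX  M[L2]=20
step 3: P3: store L3 := 97  ⟶  IIIM  (L3)  txn=BusRdX  M[L3]=60
step 4: P1: load  L3  ⟶  ISIO  (L3)  txn=BusRd  M[L3]=60
step 5: P2: store L3 := 30  ⟶  IIMI  (L3)  txn=BusRdX+Flush  M[L3]=97
step 6: P3: store L0 := 13  ⟶  IIIM  (L0)  txn=BusRdX  M[L0]=0
step 7: P3: store L3 := 79  ⟶  IIIM  (L3)  txn=BusRdX+Flush  M[L3]=30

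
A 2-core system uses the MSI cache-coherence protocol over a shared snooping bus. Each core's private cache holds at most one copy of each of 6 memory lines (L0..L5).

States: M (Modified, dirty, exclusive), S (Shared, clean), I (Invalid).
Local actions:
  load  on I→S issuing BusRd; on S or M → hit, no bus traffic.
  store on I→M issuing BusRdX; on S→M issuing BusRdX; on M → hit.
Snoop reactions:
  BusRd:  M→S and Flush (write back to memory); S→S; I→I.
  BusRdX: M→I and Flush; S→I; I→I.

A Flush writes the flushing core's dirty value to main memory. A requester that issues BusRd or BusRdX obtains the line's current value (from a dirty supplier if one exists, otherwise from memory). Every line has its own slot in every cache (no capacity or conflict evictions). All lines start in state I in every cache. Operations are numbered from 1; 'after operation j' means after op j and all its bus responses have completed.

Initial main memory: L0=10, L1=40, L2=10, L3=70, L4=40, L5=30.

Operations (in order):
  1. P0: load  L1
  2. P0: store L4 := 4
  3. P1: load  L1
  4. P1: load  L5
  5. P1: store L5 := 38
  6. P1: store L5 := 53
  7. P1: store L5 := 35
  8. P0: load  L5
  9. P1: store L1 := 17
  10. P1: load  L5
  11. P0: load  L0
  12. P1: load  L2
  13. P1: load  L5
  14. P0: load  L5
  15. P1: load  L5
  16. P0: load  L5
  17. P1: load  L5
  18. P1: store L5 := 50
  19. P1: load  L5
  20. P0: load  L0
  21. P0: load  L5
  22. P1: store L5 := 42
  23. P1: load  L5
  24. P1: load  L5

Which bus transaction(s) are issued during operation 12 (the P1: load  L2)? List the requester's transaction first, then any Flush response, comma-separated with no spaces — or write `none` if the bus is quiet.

bus = BusRd

step 1: P0: load  L1  ⟶  SI  (L1)  txn=BusRd  M[L1]=40
step 2: P0: store L4 := 4  ⟶  MI  (L4)  txn=BusRdX  M[L4]=40
step 3: P1: load  L1  ⟶  SS  (L1)  txn=BusRd  M[L1]=40
step 4: P1: load  L5  ⟶  IS  (L5)  txn=BusRd  M[L5]=30
step 5: P1: store L5 := 38  ⟶  IM  (L5)  txn=BusRdX  M[L5]=30
step 6: P1: store L5 := 53  ⟶  IM  (L5)  txn=∅  M[L5]=30
step 7: P1: store L5 := 35  ⟶  IM  (L5)  txn=∅  M[L5]=30
step 8: P0: load  L5  ⟶  SS  (L5)  txn=BusRd+Flush  M[L5]=35
step 9: P1: store L1 := 17  ⟶  IM  (L1)  txn=BusRdX  M[L1]=40
step 10: P1: load  L5  ⟶  SS  (L5)  txn=∅  M[L5]=35
step 11: P0: load  L0  ⟶  SI  (L0)  txn=BusRd  M[L0]=10
step 12: P1: load  L2  ⟶  IS  (L2)  txn=BusRd  M[L2]=10
step 13: P1: load  L5  ⟶  SS  (L5)  txn=∅  M[L5]=35
step 14: P0: load  L5  ⟶  SS  (L5)  txn=∅  M[L5]=35
step 15: P1: load  L5  ⟶  SS  (L5)  txn=∅  M[L5]=35
step 16: P0: load  L5  ⟶  SS  (L5)  txn=∅  M[L5]=35
step 17: P1: load  L5  ⟶  SS  (L5)  txn=∅  M[L5]=35
step 18: P1: store L5 := 50  ⟶  IM  (L5)  txn=BusRdX  M[L5]=35
step 19: P1: load  L5  ⟶  IM  (L5)  txn=∅  M[L5]=35
step 20: P0: load  L0  ⟶  SI  (L0)  txn=∅  M[L0]=10
step 21: P0: load  L5  ⟶  SS  (L5)  txn=BusRd+Flush  M[L5]=50
step 22: P1: store L5 := 42  ⟶  IM  (L5)  txn=BusRdX  M[L5]=50
step 23: P1: load  L5  ⟶  IM  (L5)  txn=∅  M[L5]=50
step 24: P1: load  L5  ⟶  IM  (L5)  txn=∅  M[L5]=50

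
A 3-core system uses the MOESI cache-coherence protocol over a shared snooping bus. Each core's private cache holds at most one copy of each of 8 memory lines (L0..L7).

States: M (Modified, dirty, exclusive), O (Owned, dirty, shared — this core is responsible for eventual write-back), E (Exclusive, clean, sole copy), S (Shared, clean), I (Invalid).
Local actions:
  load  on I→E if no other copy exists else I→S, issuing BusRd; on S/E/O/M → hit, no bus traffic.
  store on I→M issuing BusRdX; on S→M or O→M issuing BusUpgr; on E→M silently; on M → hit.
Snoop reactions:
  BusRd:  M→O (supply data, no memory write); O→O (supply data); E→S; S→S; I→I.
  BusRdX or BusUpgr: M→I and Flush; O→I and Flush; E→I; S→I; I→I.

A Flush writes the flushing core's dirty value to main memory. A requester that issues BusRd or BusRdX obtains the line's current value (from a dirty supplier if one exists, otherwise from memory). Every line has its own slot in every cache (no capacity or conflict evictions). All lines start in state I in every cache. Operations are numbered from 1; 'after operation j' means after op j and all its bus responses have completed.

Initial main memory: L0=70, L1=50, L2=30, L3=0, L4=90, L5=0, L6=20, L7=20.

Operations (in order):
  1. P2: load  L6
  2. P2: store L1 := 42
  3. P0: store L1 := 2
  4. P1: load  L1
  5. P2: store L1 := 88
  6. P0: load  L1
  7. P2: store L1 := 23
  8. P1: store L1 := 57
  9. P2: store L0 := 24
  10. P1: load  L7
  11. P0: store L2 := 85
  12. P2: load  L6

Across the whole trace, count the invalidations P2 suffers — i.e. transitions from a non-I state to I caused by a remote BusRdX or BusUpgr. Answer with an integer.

[1] P2: load  L6 | P0:I, P1:I, P2:E(20) | bus: BusRd
[2] P2: store L1 := 42 | P0:I, P1:I, P2:M(42) | bus: BusRdX
[3] P0: store L1 := 2 | P0:M(2), P1:I, P2:I | bus: BusRdX,Flush
[4] P1: load  L1 | P0:O(2), P1:S(2), P2:I | bus: BusRd
[5] P2: store L1 := 88 | P0:I, P1:I, P2:M(88) | bus: BusRdX,Flush
[6] P0: load  L1 | P0:S(88), P1:I, P2:O(88) | bus: BusRd
[7] P2: store L1 := 23 | P0:I, P1:I, P2:M(23) | bus: BusUpgr
[8] P1: store L1 := 57 | P0:I, P1:M(57), P2:I | bus: BusRdX,Flush
[9] P2: store L0 := 24 | P0:I, P1:I, P2:M(24) | bus: BusRdX
[10] P1: load  L7 | P0:I, P1:E(20), P2:I | bus: BusRd
[11] P0: store L2 := 85 | P0:M(85), P1:I, P2:I | bus: BusRdX
[12] P2: load  L6 | P0:I, P1:I, P2:E(20) | bus: none

invalidations = 2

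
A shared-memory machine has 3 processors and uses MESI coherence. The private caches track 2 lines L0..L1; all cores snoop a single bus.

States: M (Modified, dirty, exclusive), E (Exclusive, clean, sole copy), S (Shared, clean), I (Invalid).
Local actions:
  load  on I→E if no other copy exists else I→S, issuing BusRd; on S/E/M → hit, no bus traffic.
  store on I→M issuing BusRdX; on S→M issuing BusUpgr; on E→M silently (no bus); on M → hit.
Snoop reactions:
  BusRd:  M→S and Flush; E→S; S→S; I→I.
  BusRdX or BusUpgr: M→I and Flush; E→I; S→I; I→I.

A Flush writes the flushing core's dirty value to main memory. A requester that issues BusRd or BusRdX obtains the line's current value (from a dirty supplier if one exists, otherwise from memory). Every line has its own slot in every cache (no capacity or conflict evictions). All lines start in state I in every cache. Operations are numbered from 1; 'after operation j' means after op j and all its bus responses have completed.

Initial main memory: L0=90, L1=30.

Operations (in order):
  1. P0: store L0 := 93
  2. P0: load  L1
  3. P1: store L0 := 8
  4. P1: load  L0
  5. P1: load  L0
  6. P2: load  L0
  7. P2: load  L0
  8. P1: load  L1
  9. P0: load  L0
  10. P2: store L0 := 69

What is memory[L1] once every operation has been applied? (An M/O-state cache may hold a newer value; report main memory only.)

memory[L1] = 30

[1] P0: store L0 := 93 | P0:M(93), P1:I, P2:I | bus: BusRdX
[2] P0: load  L1 | P0:E(30), P1:I, P2:I | bus: BusRd
[3] P1: store L0 := 8 | P0:I, P1:M(8), P2:I | bus: BusRdX,Flush
[4] P1: load  L0 | P0:I, P1:M(8), P2:I | bus: none
[5] P1: load  L0 | P0:I, P1:M(8), P2:I | bus: none
[6] P2: load  L0 | P0:I, P1:S(8), P2:S(8) | bus: BusRd,Flush
[7] P2: load  L0 | P0:I, P1:S(8), P2:S(8) | bus: none
[8] P1: load  L1 | P0:S(30), P1:S(30), P2:I | bus: BusRd
[9] P0: load  L0 | P0:S(8), P1:S(8), P2:S(8) | bus: BusRd
[10] P2: store L0 := 69 | P0:I, P1:I, P2:M(69) | bus: BusUpgr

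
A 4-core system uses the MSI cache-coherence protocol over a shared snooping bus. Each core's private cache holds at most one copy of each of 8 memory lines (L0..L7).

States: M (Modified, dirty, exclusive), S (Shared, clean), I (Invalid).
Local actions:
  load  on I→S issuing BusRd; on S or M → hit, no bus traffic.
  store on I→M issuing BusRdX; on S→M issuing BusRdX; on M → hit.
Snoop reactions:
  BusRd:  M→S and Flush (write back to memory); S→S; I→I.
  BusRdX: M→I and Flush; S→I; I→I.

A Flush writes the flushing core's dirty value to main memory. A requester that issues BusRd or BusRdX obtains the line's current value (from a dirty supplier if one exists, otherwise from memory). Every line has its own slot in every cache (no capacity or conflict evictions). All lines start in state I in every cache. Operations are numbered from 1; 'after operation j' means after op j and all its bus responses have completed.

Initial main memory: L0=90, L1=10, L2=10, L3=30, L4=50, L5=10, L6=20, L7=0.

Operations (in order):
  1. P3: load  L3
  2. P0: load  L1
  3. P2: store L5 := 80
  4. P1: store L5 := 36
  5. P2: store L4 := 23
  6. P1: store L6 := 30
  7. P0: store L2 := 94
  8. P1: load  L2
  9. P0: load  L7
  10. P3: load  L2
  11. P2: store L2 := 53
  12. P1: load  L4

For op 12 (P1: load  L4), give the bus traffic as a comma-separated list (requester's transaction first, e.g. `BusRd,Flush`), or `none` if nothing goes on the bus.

1. P3: load  L3  bus=[BusRd]  L3: P0=I P1=I P2=I P3=S  mem[L3]=30
2. P0: load  L1  bus=[BusRd]  L1: P0=S P1=I P2=I P3=I  mem[L1]=10
3. P2: store L5 := 80  bus=[BusRdX]  L5: P0=I P1=I P2=M P3=I  mem[L5]=10
4. P1: store L5 := 36  bus=[BusRdX,Flush]  L5: P0=I P1=M P2=I P3=I  mem[L5]=80
5. P2: store L4 := 23  bus=[BusRdX]  L4: P0=I P1=I P2=M P3=I  mem[L4]=50
6. P1: store L6 := 30  bus=[BusRdX]  L6: P0=I P1=M P2=I P3=I  mem[L6]=20
7. P0: store L2 := 94  bus=[BusRdX]  L2: P0=M P1=I P2=I P3=I  mem[L2]=10
8. P1: load  L2  bus=[BusRd,Flush]  L2: P0=S P1=S P2=I P3=I  mem[L2]=94
9. P0: load  L7  bus=[BusRd]  L7: P0=S P1=I P2=I P3=I  mem[L7]=0
10. P3: load  L2  bus=[BusRd]  L2: P0=S P1=S P2=I P3=S  mem[L2]=94
11. P2: store L2 := 53  bus=[BusRdX]  L2: P0=I P1=I P2=M P3=I  mem[L2]=94
12. P1: load  L4  bus=[BusRd,Flush]  L4: P0=I P1=S P2=S P3=I  mem[L4]=23

bus = BusRd,Flush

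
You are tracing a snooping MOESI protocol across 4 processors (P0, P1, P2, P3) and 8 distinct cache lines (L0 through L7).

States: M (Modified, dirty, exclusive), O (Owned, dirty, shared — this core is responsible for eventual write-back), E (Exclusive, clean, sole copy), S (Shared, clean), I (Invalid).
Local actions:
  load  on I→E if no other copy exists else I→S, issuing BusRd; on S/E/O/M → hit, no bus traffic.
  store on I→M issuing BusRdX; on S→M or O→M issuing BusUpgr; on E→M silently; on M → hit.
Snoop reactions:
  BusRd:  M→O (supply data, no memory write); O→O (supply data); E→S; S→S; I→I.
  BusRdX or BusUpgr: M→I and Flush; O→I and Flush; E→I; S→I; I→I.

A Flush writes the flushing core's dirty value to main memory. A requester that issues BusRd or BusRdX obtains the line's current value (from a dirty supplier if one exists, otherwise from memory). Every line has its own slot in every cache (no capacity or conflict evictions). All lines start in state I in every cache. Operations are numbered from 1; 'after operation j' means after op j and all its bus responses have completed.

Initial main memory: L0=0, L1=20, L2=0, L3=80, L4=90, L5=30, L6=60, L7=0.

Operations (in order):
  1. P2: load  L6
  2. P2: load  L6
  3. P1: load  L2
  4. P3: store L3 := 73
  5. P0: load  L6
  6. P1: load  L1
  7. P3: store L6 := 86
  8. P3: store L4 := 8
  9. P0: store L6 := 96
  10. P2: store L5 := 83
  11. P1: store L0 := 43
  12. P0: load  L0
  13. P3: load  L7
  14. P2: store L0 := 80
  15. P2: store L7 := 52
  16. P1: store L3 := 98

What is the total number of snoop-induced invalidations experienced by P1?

invalidations = 1

  op1 P2: load  L6 → I/I/E/I on L6; bus BusRd; mem=60
  op2 P2: load  L6 → I/I/E/I on L6; bus (none); mem=60
  op3 P1: load  L2 → I/E/I/I on L2; bus BusRd; mem=0
  op4 P3: store L3 := 73 → I/I/I/M on L3; bus BusRdX; mem=80
  op5 P0: load  L6 → S/I/S/I on L6; bus BusRd; mem=60
  op6 P1: load  L1 → I/E/I/I on L1; bus BusRd; mem=20
  op7 P3: store L6 := 86 → I/I/I/M on L6; bus BusRdX; mem=60
  op8 P3: store L4 := 8 → I/I/I/M on L4; bus BusRdX; mem=90
  op9 P0: store L6 := 96 → M/I/I/I on L6; bus BusRdX Flush; mem=86
  op10 P2: store L5 := 83 → I/I/M/I on L5; bus BusRdX; mem=30
  op11 P1: store L0 := 43 → I/M/I/I on L0; bus BusRdX; mem=0
  op12 P0: load  L0 → S/O/I/I on L0; bus BusRd; mem=0
  op13 P3: load  L7 → I/I/I/E on L7; bus BusRd; mem=0
  op14 P2: store L0 := 80 → I/I/M/I on L0; bus BusRdX Flush; mem=43
  op15 P2: store L7 := 52 → I/I/M/I on L7; bus BusRdX; mem=0
  op16 P1: store L3 := 98 → I/M/I/I on L3; bus BusRdX Flush; mem=73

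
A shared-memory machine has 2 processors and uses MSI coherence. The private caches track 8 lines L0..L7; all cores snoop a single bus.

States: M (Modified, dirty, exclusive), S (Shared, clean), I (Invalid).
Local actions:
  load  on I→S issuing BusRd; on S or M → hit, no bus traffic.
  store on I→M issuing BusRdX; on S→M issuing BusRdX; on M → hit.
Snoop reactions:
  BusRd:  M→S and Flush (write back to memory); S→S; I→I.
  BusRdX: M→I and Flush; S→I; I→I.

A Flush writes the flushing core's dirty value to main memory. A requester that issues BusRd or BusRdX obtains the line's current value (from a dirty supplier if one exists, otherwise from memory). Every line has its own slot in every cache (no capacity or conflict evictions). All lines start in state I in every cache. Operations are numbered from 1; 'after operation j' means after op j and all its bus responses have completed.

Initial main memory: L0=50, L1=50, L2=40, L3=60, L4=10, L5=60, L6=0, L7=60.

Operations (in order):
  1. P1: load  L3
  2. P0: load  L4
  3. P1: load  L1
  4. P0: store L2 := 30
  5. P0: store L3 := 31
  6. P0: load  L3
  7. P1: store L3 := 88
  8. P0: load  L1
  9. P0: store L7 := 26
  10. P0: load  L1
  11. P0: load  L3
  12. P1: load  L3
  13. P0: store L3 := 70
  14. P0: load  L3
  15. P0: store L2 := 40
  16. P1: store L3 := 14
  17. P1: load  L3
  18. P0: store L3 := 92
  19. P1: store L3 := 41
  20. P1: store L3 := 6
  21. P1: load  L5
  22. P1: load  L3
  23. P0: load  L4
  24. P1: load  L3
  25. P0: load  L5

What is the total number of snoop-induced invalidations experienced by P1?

1. P1: load  L3  bus=[BusRd]  L3: P0=I P1=S  mem[L3]=60
2. P0: load  L4  bus=[BusRd]  L4: P0=S P1=I  mem[L4]=10
3. P1: load  L1  bus=[BusRd]  L1: P0=I P1=S  mem[L1]=50
4. P0: store L2 := 30  bus=[BusRdX]  L2: P0=M P1=I  mem[L2]=40
5. P0: store L3 := 31  bus=[BusRdX]  L3: P0=M P1=I  mem[L3]=60
6. P0: load  L3  bus=[-]  L3: P0=M P1=I  mem[L3]=60
7. P1: store L3 := 88  bus=[BusRdX,Flush]  L3: P0=I P1=M  mem[L3]=31
8. P0: load  L1  bus=[BusRd]  L1: P0=S P1=S  mem[L1]=50
9. P0: store L7 := 26  bus=[BusRdX]  L7: P0=M P1=I  mem[L7]=60
10. P0: load  L1  bus=[-]  L1: P0=S P1=S  mem[L1]=50
11. P0: load  L3  bus=[BusRd,Flush]  L3: P0=S P1=S  mem[L3]=88
12. P1: load  L3  bus=[-]  L3: P0=S P1=S  mem[L3]=88
13. P0: store L3 := 70  bus=[BusRdX]  L3: P0=M P1=I  mem[L3]=88
14. P0: load  L3  bus=[-]  L3: P0=M P1=I  mem[L3]=88
15. P0: store L2 := 40  bus=[-]  L2: P0=M P1=I  mem[L2]=40
16. P1: store L3 := 14  bus=[BusRdX,Flush]  L3: P0=I P1=M  mem[L3]=70
17. P1: load  L3  bus=[-]  L3: P0=I P1=M  mem[L3]=70
18. P0: store L3 := 92  bus=[BusRdX,Flush]  L3: P0=M P1=I  mem[L3]=14
19. P1: store L3 := 41  bus=[BusRdX,Flush]  L3: P0=I P1=M  mem[L3]=92
20. P1: store L3 := 6  bus=[-]  L3: P0=I P1=M  mem[L3]=92
21. P1: load  L5  bus=[BusRd]  L5: P0=I P1=S  mem[L5]=60
22. P1: load  L3  bus=[-]  L3: P0=I P1=M  mem[L3]=92
23. P0: load  L4  bus=[-]  L4: P0=S P1=I  mem[L4]=10
24. P1: load  L3  bus=[-]  L3: P0=I P1=M  mem[L3]=92
25. P0: load  L5  bus=[BusRd]  L5: P0=S P1=S  mem[L5]=60

invalidations = 3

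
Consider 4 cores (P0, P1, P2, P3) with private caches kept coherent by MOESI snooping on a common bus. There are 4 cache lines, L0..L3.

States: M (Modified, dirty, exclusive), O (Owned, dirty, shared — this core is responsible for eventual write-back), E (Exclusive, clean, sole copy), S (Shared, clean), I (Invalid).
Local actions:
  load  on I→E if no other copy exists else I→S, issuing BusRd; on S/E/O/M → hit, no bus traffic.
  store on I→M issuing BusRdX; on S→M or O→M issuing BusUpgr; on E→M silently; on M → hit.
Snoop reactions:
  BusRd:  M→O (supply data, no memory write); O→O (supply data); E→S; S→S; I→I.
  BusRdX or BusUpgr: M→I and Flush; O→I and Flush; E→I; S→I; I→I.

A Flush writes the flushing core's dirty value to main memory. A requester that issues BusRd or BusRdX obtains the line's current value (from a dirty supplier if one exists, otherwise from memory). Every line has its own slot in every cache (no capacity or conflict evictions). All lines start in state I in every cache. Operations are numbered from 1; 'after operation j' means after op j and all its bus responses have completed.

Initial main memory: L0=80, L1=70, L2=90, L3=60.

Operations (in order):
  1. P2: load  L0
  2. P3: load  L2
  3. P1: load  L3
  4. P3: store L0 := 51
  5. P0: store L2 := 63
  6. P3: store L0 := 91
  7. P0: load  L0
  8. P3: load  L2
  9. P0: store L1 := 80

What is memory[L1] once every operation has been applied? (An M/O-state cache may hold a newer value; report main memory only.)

step 1: P2: load  L0  ⟶  IIEI  (L0)  txn=BusRd  M[L0]=80
step 2: P3: load  L2  ⟶  IIIE  (L2)  txn=BusRd  M[L2]=90
step 3: P1: load  L3  ⟶  IEII  (L3)  txn=BusRd  M[L3]=60
step 4: P3: store L0 := 51  ⟶  IIIM  (L0)  txn=BusRdX  M[L0]=80
step 5: P0: store L2 := 63  ⟶  MIII  (L2)  txn=BusRdX  M[L2]=90
step 6: P3: store L0 := 91  ⟶  IIIM  (L0)  txn=∅  M[L0]=80
step 7: P0: load  L0  ⟶  SIIO  (L0)  txn=BusRd  M[L0]=80
step 8: P3: load  L2  ⟶  OIIS  (L2)  txn=BusRd  M[L2]=90
step 9: P0: store L1 := 80  ⟶  MIII  (L1)  txn=BusRdX  M[L1]=70

memory[L1] = 70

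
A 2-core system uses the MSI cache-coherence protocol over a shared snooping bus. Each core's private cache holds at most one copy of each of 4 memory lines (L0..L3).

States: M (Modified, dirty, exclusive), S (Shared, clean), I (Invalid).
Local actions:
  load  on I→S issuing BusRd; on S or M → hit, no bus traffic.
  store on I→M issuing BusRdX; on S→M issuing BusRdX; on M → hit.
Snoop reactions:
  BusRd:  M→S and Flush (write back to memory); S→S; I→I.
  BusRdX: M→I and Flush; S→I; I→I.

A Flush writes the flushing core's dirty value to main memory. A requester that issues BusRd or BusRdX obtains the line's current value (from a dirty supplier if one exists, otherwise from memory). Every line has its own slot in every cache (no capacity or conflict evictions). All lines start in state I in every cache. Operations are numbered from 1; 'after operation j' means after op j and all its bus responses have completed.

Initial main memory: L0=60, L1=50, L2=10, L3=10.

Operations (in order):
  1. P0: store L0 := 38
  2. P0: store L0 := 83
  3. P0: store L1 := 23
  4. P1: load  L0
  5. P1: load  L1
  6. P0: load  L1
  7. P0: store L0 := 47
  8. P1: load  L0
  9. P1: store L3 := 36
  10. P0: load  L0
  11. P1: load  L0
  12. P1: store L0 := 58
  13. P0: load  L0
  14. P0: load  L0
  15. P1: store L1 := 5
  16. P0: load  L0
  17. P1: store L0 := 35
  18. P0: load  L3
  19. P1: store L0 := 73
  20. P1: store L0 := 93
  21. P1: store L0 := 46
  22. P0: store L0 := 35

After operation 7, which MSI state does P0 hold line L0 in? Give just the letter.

state = M

step 1: P0: store L0 := 38  ⟶  MI  (L0)  txn=BusRdX  M[L0]=60
step 2: P0: store L0 := 83  ⟶  MI  (L0)  txn=∅  M[L0]=60
step 3: P0: store L1 := 23  ⟶  MI  (L1)  txn=BusRdX  M[L1]=50
step 4: P1: load  L0  ⟶  SS  (L0)  txn=BusRd+Flush  M[L0]=83
step 5: P1: load  L1  ⟶  SS  (L1)  txn=BusRd+Flush  M[L1]=23
step 6: P0: load  L1  ⟶  SS  (L1)  txn=∅  M[L1]=23
step 7: P0: store L0 := 47  ⟶  MI  (L0)  txn=BusRdX  M[L0]=83
step 8: P1: load  L0  ⟶  SS  (L0)  txn=BusRd+Flush  M[L0]=47
step 9: P1: store L3 := 36  ⟶  IM  (L3)  txn=BusRdX  M[L3]=10
step 10: P0: load  L0  ⟶  SS  (L0)  txn=∅  M[L0]=47
step 11: P1: load  L0  ⟶  SS  (L0)  txn=∅  M[L0]=47
step 12: P1: store L0 := 58  ⟶  IM  (L0)  txn=BusRdX  M[L0]=47
step 13: P0: load  L0  ⟶  SS  (L0)  txn=BusRd+Flush  M[L0]=58
step 14: P0: load  L0  ⟶  SS  (L0)  txn=∅  M[L0]=58
step 15: P1: store L1 := 5  ⟶  IM  (L1)  txn=BusRdX  M[L1]=23
step 16: P0: load  L0  ⟶  SS  (L0)  txn=∅  M[L0]=58
step 17: P1: store L0 := 35  ⟶  IM  (L0)  txn=BusRdX  M[L0]=58
step 18: P0: load  L3  ⟶  SS  (L3)  txn=BusRd+Flush  M[L3]=36
step 19: P1: store L0 := 73  ⟶  IM  (L0)  txn=∅  M[L0]=58
step 20: P1: store L0 := 93  ⟶  IM  (L0)  txn=∅  M[L0]=58
step 21: P1: store L0 := 46  ⟶  IM  (L0)  txn=∅  M[L0]=58
step 22: P0: store L0 := 35  ⟶  MI  (L0)  txn=BusRdX+Flush  M[L0]=46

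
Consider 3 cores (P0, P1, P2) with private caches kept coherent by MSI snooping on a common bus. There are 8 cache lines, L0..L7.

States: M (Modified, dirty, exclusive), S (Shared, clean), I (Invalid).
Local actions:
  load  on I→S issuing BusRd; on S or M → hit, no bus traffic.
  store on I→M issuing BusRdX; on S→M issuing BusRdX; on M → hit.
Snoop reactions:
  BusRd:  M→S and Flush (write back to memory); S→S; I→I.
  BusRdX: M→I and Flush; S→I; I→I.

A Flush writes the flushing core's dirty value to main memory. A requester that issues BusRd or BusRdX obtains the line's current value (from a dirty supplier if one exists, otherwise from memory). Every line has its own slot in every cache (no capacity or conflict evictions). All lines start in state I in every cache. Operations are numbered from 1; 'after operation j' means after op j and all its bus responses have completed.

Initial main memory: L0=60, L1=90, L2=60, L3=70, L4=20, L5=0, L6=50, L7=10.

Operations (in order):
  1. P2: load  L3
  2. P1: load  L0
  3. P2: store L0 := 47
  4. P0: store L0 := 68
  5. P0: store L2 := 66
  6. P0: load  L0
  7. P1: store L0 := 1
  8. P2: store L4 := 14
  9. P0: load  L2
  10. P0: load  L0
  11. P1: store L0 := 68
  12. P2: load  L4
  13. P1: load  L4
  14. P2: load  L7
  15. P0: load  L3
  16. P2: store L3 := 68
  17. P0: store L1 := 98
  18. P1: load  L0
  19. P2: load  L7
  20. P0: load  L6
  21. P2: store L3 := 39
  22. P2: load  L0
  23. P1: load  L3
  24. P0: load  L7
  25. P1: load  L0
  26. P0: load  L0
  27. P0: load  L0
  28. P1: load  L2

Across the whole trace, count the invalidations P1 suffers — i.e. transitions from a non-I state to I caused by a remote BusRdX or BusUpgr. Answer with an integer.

invalidations = 1

  op1 P2: load  L3 → I/I/S on L3; bus BusRd; mem=70
  op2 P1: load  L0 → I/S/I on L0; bus BusRd; mem=60
  op3 P2: store L0 := 47 → I/I/M on L0; bus BusRdX; mem=60
  op4 P0: store L0 := 68 → M/I/I on L0; bus BusRdX Flush; mem=47
  op5 P0: store L2 := 66 → M/I/I on L2; bus BusRdX; mem=60
  op6 P0: load  L0 → M/I/I on L0; bus (none); mem=47
  op7 P1: store L0 := 1 → I/M/I on L0; bus BusRdX Flush; mem=68
  op8 P2: store L4 := 14 → I/I/M on L4; bus BusRdX; mem=20
  op9 P0: load  L2 → M/I/I on L2; bus (none); mem=60
  op10 P0: load  L0 → S/S/I on L0; bus BusRd Flush; mem=1
  op11 P1: store L0 := 68 → I/M/I on L0; bus BusRdX; mem=1
  op12 P2: load  L4 → I/I/M on L4; bus (none); mem=20
  op13 P1: load  L4 → I/S/S on L4; bus BusRd Flush; mem=14
  op14 P2: load  L7 → I/I/S on L7; bus BusRd; mem=10
  op15 P0: load  L3 → S/I/S on L3; bus BusRd; mem=70
  op16 P2: store L3 := 68 → I/I/M on L3; bus BusRdX; mem=70
  op17 P0: store L1 := 98 → M/I/I on L1; bus BusRdX; mem=90
  op18 P1: load  L0 → I/M/I on L0; bus (none); mem=1
  op19 P2: load  L7 → I/I/S on L7; bus (none); mem=10
  op20 P0: load  L6 → S/I/I on L6; bus BusRd; mem=50
  op21 P2: store L3 := 39 → I/I/M on L3; bus (none); mem=70
  op22 P2: load  L0 → I/S/S on L0; bus BusRd Flush; mem=68
  op23 P1: load  L3 → I/S/S on L3; bus BusRd Flush; mem=39
  op24 P0: load  L7 → S/I/S on L7; bus BusRd; mem=10
  op25 P1: load  L0 → I/S/S on L0; bus (none); mem=68
  op26 P0: load  L0 → S/S/S on L0; bus BusRd; mem=68
  op27 P0: load  L0 → S/S/S on L0; bus (none); mem=68
  op28 P1: load  L2 → S/S/I on L2; bus BusRd Flush; mem=66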